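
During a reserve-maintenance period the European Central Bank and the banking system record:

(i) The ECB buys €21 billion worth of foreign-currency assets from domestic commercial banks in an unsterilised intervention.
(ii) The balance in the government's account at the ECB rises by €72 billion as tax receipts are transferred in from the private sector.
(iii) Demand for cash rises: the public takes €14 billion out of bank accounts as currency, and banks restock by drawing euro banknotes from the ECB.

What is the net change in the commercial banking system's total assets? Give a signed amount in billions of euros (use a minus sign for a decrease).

-€86 billion

ECB balance sheet:
  Assets:      Foreign assets +€21B
  Liabilities: Bank reserves −€65B, Currency in circulation +€14B, Government deposits +€72B
Commercial banking system:
  Assets:      Reserves at CB −€65B, Foreign assets −€21B
  Liabilities: Checkable deposits −€86B
Change in total bank assets = -€86 billion.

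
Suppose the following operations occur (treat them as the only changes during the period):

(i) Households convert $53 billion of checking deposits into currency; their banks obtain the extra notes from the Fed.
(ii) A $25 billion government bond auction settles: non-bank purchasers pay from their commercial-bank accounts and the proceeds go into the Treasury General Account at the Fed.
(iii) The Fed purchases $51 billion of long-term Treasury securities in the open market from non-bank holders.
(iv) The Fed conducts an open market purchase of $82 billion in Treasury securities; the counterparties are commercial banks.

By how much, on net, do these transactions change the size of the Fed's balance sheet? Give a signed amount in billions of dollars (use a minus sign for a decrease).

Currency withdrawal $53 billion: only the composition of liabilities changes → 0.
Government account inflow $25 billion: only the composition of liabilities changes → 0.
Asset purchase (from non-banks) $51 billion: a Fed asset is acquired → +$51B.
OMO purchase (from banks) $82 billion: a Fed asset is acquired → +$82B.
Net: 0 + 0 + 51 + 82 = +$133 billion.

+$133 billion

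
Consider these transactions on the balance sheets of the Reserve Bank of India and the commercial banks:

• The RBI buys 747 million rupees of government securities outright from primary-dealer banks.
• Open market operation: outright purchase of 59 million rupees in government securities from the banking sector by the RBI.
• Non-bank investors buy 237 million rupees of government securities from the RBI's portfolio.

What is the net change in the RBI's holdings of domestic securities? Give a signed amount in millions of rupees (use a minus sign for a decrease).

RBI balance sheet:
  Assets:      Securities +569M
  Liabilities: Bank reserves +569M
Commercial banking system:
  Assets:      Reserves at CB +569M, Securities −806M
  Liabilities: Checkable deposits −237M
So the change in the RBI's holdings of domestic securities is +569 million.

+569 million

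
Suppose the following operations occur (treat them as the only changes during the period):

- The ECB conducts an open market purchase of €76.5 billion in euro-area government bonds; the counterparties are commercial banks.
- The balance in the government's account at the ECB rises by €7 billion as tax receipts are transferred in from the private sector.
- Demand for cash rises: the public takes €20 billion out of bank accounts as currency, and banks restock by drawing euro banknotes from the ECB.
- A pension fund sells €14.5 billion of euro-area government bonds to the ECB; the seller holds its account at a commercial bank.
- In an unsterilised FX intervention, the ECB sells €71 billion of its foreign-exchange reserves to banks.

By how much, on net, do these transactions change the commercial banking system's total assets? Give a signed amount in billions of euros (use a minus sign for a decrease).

-€12.5 billion

OMO purchase (from banks) €76.5 billion: just an asset swap on bank balance sheets → 0.
Government account inflow €7 billion: bank balance sheets shrink → −€7B.
Currency withdrawal €20 billion: bank balance sheets shrink → −€20B.
Asset purchase (from non-banks) €14.5 billion: bank balance sheets expand → +€14.5B.
FX sale €71 billion: just an asset swap on bank balance sheets → 0.
Net: 0 − 7 − 20 + 14.5 + 0 = -€12.5 billion.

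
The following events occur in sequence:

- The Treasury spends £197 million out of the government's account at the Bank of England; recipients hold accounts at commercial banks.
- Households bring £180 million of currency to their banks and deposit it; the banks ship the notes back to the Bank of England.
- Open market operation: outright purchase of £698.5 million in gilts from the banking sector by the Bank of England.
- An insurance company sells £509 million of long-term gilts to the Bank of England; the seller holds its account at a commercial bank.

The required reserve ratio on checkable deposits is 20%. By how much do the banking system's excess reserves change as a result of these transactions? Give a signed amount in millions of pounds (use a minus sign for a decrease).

Government spending £197 million: reserves +£197M, deposits +£197M.
Currency deposit £180 million: reserves +£180M, deposits +£180M.
OMO purchase (from banks) £698.5 million: reserves +£698.5M, deposits 0.
Asset purchase (from non-banks) £509 million: reserves +£509M, deposits +£509M.
Totals: Δreserves = +£1584.5M, Δdeposits = +£886M.
Δrequired reserves = 20% × +£886M = +£177.2M.
Δexcess reserves = Δreserves − Δrequired = +£1584.5M − (+£177.2M) = +£1407.3 million.

+£1407.3 million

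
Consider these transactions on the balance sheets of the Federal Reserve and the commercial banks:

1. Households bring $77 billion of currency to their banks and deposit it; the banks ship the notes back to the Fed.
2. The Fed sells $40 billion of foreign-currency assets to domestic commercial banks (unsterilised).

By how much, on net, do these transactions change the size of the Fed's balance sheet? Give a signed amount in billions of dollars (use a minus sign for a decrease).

Fed balance sheet:
  Assets:      Foreign assets −$40B
  Liabilities: Bank reserves +$37B, Currency in circulation −$77B
Change in total Fed assets = -$40 billion.

-$40 billion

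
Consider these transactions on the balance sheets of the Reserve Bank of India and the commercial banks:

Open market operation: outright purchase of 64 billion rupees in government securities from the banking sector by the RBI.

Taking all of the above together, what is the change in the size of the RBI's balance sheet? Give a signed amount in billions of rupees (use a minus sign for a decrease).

+64 billion

OMO purchase (from banks) 64 billion rupees: an RBI asset is acquired → +64B.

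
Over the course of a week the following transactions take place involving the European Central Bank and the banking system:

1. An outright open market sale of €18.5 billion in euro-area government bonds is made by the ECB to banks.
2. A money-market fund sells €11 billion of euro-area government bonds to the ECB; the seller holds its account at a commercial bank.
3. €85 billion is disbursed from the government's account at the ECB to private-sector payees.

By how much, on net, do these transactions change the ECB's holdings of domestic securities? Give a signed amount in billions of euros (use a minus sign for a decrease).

OMO sale (to banks) €18.5 billion: securities removed from the ECB's portfolio → −€18.5B.
Asset purchase (from non-banks) €11 billion: securities added to the ECB's portfolio → +€11B.
Government spending €85 billion: the ECB's securities portfolio is untouched → 0.
Net: −18.5 + 11 + 0 = -€7.5 billion.

-€7.5 billion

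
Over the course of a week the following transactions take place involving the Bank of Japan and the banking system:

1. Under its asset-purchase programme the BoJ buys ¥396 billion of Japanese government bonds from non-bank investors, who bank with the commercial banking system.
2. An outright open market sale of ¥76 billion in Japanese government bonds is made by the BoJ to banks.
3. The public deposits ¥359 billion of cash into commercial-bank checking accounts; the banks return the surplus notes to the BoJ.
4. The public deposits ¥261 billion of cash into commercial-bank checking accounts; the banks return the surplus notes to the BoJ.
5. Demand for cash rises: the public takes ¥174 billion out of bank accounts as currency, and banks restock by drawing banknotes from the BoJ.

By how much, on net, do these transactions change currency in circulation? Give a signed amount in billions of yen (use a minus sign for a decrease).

Asset purchase (from non-banks) ¥396 billion: no currency enters or leaves circulation → 0.
OMO sale (to banks) ¥76 billion: no currency enters or leaves circulation → 0.
Currency deposit ¥359 billion: notes return to the central bank → −¥359B.
Currency deposit ¥261 billion: notes return to the central bank → −¥261B.
Currency withdrawal ¥174 billion: notes leave the central bank → +¥174B.
Net: 0 + 0 − 359 − 261 + 174 = -¥446 billion.

-¥446 billion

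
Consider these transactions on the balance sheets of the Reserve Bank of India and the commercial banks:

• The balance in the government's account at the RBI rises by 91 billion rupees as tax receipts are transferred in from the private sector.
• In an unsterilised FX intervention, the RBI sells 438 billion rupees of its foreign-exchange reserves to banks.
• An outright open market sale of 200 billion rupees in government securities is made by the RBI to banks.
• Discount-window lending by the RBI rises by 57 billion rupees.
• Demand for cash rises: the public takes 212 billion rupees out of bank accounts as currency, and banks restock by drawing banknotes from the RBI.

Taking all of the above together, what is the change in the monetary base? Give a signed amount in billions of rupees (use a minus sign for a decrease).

Government account inflow 91 billion rupees: reserves shift to a non-base liability → −91B.
FX sale 438 billion rupees: RBI balance sheet contracts → −438B.
OMO sale (to banks) 200 billion rupees: RBI balance sheet contracts → −200B.
Discount-window loan 57 billion rupees: RBI balance sheet expands → +57B.
Currency withdrawal 212 billion rupees: just a shift between currency and reserves — both are base money → 0.
Net: −91 − 438 − 200 + 57 + 0 = -672 billion.

-672 billion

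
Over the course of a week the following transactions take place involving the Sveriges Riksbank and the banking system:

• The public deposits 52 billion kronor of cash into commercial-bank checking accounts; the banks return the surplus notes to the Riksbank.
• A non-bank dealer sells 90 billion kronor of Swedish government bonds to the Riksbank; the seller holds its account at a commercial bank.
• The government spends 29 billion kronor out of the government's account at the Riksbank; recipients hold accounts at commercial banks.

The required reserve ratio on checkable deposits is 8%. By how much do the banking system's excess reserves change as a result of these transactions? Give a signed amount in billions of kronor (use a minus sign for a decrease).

Currency deposit 52 billion kronor: reserves +52B, deposits +52B.
Asset purchase (from non-banks) 90 billion kronor: reserves +90B, deposits +90B.
Government spending 29 billion kronor: reserves +29B, deposits +29B.
Totals: Δreserves = +171B, Δdeposits = +171B.
Δrequired reserves = 8% × +171B = +13.68B.
Δexcess reserves = Δreserves − Δrequired = +171B − (+13.68B) = +157.32 billion.

+157.32 billion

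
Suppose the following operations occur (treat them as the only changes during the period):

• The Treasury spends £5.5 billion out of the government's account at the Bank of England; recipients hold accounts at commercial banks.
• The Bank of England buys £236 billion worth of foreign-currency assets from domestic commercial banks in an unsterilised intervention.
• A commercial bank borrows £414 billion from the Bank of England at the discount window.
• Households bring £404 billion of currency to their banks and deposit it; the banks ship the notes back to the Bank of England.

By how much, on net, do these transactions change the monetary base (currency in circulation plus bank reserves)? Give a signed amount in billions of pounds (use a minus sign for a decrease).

+£655.5 billion

Bank of England balance sheet:
  Assets:      Loans to banks +£414B, Foreign assets +£236B
  Liabilities: Bank reserves +£1059.5B, Currency in circulation −£404B, Government deposits −£5.5B
Monetary base = currency + reserves: −£404B + (+£1059.5B) = +£655.5 billion.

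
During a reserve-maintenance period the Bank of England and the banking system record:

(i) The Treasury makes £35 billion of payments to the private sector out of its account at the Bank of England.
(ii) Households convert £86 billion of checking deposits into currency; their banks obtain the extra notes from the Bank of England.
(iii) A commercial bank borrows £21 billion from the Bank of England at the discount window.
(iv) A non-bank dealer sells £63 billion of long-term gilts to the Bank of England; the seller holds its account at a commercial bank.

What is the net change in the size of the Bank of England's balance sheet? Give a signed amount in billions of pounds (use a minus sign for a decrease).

+£84 billion

Bank of England balance sheet:
  Assets:      Securities +£63B, Loans to banks +£21B
  Liabilities: Bank reserves +£33B, Currency in circulation +£86B, Government deposits −£35B
Commercial banking system:
  Assets:      Reserves at CB +£33B
  Liabilities: Checkable deposits +£12B, Borrowings from CB +£21B
Change in total Bank of England assets = +£84 billion.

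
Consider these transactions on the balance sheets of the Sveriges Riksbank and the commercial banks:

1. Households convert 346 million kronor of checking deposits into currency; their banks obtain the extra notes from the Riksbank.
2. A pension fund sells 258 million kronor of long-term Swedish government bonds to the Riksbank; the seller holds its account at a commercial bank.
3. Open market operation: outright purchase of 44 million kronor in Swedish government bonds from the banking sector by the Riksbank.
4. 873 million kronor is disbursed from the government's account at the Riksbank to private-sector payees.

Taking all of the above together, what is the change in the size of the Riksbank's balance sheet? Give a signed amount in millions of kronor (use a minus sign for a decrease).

Riksbank balance sheet:
  Assets:      Securities +302M
  Liabilities: Bank reserves +829M, Currency in circulation +346M, Government deposits −873M
Commercial banking system:
  Assets:      Reserves at CB +829M, Securities −44M
  Liabilities: Checkable deposits +785M
Change in total Riksbank assets = +302 million.

+302 million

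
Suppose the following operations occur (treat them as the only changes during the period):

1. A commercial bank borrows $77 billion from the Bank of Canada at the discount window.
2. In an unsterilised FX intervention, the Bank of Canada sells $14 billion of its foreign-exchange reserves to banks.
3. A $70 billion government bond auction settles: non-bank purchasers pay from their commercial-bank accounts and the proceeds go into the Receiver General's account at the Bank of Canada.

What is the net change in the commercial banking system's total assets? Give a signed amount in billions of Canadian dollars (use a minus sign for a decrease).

Discount-window loan $77 billion: bank balance sheets expand → +$77B.
FX sale $14 billion: just an asset swap on bank balance sheets → 0.
Government account inflow $70 billion: bank balance sheets shrink → −$70B.
Net: 77 + 0 − 70 = +$7 billion.

+$7 billion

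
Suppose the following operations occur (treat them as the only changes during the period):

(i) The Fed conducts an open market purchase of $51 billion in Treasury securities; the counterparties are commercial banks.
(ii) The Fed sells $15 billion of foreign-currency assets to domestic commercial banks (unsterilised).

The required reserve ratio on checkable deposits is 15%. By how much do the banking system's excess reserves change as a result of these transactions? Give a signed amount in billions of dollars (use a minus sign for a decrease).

OMO purchase (from banks) $51 billion: reserves +$51B, deposits 0.
FX sale $15 billion: reserves −$15B, deposits 0.
Totals: Δreserves = +$36B, Δdeposits = 0.
Δrequired reserves = 15% × 0 = 0.
Δexcess reserves = Δreserves − Δrequired = +$36B − (0) = +$36 billion.

+$36 billion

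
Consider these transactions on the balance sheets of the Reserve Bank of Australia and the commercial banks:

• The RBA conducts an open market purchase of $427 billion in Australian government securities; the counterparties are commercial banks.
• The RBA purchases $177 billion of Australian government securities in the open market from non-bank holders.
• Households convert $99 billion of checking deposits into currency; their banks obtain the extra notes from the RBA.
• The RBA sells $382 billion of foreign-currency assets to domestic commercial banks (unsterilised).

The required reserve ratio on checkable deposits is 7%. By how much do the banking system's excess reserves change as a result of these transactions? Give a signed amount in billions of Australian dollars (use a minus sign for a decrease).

+$117.54 billion

OMO purchase (from banks) $427 billion: reserves +$427B, deposits 0.
Asset purchase (from non-banks) $177 billion: reserves +$177B, deposits +$177B.
Currency withdrawal $99 billion: reserves −$99B, deposits −$99B.
FX sale $382 billion: reserves −$382B, deposits 0.
Totals: Δreserves = +$123B, Δdeposits = +$78B.
Δrequired reserves = 7% × +$78B = +$5.46B.
Δexcess reserves = Δreserves − Δrequired = +$123B − (+$5.46B) = +$117.54 billion.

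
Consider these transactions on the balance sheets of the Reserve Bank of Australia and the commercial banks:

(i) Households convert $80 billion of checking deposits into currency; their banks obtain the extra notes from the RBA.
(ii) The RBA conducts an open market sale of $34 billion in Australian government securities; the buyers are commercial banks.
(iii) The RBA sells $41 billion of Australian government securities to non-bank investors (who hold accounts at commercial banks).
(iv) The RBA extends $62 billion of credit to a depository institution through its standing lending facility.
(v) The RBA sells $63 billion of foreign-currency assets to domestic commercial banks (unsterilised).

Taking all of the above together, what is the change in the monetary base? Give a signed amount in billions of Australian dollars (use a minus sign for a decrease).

Currency withdrawal $80 billion: just a shift between currency and reserves — both are base money → 0.
OMO sale (to banks) $34 billion: RBA balance sheet contracts → −$34B.
Asset sale (to non-banks) $41 billion: RBA balance sheet contracts → −$41B.
Discount-window loan $62 billion: RBA balance sheet expands → +$62B.
FX sale $63 billion: RBA balance sheet contracts → −$63B.
Net: 0 − 34 − 41 + 62 − 63 = -$76 billion.

-$76 billion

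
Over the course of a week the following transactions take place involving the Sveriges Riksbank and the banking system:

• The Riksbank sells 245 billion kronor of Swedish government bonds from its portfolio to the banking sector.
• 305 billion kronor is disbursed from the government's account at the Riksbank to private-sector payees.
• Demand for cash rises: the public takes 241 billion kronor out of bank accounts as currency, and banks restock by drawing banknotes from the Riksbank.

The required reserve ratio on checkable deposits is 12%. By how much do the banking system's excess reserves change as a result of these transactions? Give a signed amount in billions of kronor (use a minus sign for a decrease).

OMO sale (to banks) 245 billion kronor: reserves −245B, deposits 0.
Government spending 305 billion kronor: reserves +305B, deposits +305B.
Currency withdrawal 241 billion kronor: reserves −241B, deposits −241B.
Totals: Δreserves = −181B, Δdeposits = +64B.
Δrequired reserves = 12% × +64B = +7.68B.
Δexcess reserves = Δreserves − Δrequired = −181B − (+7.68B) = -188.68 billion.

-188.68 billion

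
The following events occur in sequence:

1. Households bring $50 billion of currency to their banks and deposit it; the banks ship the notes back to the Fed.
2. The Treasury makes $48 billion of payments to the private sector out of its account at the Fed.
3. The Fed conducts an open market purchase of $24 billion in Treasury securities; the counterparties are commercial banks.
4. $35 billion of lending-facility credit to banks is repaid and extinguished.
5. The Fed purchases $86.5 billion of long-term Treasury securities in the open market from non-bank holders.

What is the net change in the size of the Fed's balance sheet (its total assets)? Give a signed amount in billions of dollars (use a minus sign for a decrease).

Currency deposit $50 billion: only the composition of liabilities changes → 0.
Government spending $48 billion: only the composition of liabilities changes → 0.
OMO purchase (from banks) $24 billion: a Fed asset is acquired → +$24B.
Discount-window repayment $35 billion: a Fed asset is shed → −$35B.
Asset purchase (from non-banks) $86.5 billion: a Fed asset is acquired → +$86.5B.
Net: 0 + 0 + 24 − 35 + 86.5 = +$75.5 billion.

+$75.5 billion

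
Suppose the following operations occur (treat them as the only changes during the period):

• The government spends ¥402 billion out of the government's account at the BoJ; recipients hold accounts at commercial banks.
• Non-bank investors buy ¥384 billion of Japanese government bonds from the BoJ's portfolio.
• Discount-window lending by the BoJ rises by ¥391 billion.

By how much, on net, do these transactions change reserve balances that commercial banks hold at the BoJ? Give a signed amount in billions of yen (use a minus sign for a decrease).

Government spending ¥402 billion: government payments flow into bank reserve accounts → +¥402B.
Asset sale (to non-banks) ¥384 billion: the non-bank buyers' banks settle from reserves → −¥384B.
Discount-window loan ¥391 billion: the loan is credited to the bank's reserve account → +¥391B.
Net: 402 − 384 + 391 = +¥409 billion.

+¥409 billion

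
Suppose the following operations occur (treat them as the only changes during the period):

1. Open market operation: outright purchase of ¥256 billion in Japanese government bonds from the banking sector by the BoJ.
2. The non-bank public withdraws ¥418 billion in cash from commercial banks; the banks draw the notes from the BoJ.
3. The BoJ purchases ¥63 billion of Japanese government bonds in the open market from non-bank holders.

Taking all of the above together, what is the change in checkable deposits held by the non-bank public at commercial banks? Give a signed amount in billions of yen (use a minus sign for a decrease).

BoJ balance sheet:
  Assets:      Securities +¥319B
  Liabilities: Bank reserves −¥99B, Currency in circulation +¥418B
Commercial banking system:
  Assets:      Reserves at CB −¥99B, Securities −¥256B
  Liabilities: Checkable deposits −¥355B
So the change in checkable deposits held by the non-bank public at commercial banks is -¥355 billion.

-¥355 billion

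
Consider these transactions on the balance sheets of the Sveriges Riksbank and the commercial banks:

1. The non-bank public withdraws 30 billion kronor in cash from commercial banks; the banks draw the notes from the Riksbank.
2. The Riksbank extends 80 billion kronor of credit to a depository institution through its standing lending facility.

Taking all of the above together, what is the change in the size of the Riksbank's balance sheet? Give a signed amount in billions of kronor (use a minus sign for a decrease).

+80 billion

Currency withdrawal 30 billion kronor: only the composition of liabilities changes → 0.
Discount-window loan 80 billion kronor: a Riksbank asset is acquired → +80B.
Net: 0 + 80 = +80 billion.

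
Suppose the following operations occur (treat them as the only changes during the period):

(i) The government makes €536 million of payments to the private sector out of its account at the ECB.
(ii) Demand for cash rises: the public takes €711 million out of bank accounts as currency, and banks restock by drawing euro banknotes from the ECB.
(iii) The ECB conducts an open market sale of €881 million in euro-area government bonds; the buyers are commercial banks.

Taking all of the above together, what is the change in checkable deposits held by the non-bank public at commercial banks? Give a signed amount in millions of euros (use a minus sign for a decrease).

ECB balance sheet:
  Assets:      Securities −€881M
  Liabilities: Bank reserves −€1056M, Currency in circulation +€711M, Government deposits −€536M
Commercial banking system:
  Assets:      Reserves at CB −€1056M, Securities +€881M
  Liabilities: Checkable deposits −€175M
So the change in checkable deposits held by the non-bank public at commercial banks is -€175 million.

-€175 million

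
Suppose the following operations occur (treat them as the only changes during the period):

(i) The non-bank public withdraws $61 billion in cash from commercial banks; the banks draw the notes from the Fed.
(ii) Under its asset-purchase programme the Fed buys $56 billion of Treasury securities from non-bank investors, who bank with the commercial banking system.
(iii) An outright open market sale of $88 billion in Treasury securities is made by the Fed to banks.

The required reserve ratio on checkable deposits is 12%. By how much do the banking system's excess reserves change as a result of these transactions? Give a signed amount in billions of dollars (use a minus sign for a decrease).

-$92.4 billion

Currency withdrawal $61 billion: reserves −$61B, deposits −$61B.
Asset purchase (from non-banks) $56 billion: reserves +$56B, deposits +$56B.
OMO sale (to banks) $88 billion: reserves −$88B, deposits 0.
Totals: Δreserves = −$93B, Δdeposits = −$5B.
Δrequired reserves = 12% × −$5B = −$0.6B.
Δexcess reserves = Δreserves − Δrequired = −$93B − (−$0.6B) = -$92.4 billion.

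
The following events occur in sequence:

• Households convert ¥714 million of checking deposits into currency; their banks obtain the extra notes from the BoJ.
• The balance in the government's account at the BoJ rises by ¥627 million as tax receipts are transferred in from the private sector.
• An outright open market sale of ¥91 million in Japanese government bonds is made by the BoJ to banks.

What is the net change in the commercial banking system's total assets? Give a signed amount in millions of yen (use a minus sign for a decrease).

BoJ balance sheet:
  Assets:      Securities −¥91M
  Liabilities: Bank reserves −¥1432M, Currency in circulation +¥714M, Government deposits +¥627M
Commercial banking system:
  Assets:      Reserves at CB −¥1432M, Securities +¥91M
  Liabilities: Checkable deposits −¥1341M
Change in total bank assets = -¥1341 million.

-¥1341 million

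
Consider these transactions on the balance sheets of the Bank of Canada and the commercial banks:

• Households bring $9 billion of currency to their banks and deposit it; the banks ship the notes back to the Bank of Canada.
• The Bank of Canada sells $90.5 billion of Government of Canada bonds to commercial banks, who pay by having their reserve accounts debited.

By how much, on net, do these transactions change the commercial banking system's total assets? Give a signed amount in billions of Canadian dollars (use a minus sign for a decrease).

+$9 billion

Currency deposit $9 billion: bank balance sheets expand → +$9B.
OMO sale (to banks) $90.5 billion: just an asset swap on bank balance sheets → 0.
Net: 9 + 0 = +$9 billion.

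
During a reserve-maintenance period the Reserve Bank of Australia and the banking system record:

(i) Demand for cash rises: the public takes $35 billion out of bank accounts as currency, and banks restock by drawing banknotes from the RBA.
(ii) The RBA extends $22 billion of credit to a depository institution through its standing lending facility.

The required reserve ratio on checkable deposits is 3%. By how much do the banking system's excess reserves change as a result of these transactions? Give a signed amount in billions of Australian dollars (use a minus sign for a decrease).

-$11.95 billion

Currency withdrawal $35 billion: reserves −$35B, deposits −$35B.
Discount-window loan $22 billion: reserves +$22B, deposits 0.
Totals: Δreserves = −$13B, Δdeposits = −$35B.
Δrequired reserves = 3% × −$35B = −$1.05B.
Δexcess reserves = Δreserves − Δrequired = −$13B − (−$1.05B) = -$11.95 billion.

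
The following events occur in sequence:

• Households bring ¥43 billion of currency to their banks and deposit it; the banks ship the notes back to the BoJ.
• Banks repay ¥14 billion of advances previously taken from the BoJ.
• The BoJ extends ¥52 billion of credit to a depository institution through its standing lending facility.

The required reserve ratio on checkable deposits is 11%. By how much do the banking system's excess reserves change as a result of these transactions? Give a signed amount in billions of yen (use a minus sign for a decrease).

+¥76.27 billion

Currency deposit ¥43 billion: reserves +¥43B, deposits +¥43B.
Discount-window repayment ¥14 billion: reserves −¥14B, deposits 0.
Discount-window loan ¥52 billion: reserves +¥52B, deposits 0.
Totals: Δreserves = +¥81B, Δdeposits = +¥43B.
Δrequired reserves = 11% × +¥43B = +¥4.73B.
Δexcess reserves = Δreserves − Δrequired = +¥81B − (+¥4.73B) = +¥76.27 billion.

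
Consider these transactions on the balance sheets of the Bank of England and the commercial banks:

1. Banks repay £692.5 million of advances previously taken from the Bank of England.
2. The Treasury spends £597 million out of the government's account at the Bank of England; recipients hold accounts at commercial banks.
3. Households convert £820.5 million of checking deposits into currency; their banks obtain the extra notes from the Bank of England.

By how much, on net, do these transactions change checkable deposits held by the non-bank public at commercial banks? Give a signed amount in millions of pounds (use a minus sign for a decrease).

Bank of England balance sheet:
  Assets:      Loans to banks −£692.5M
  Liabilities: Bank reserves −£916M, Currency in circulation +£820.5M, Government deposits −£597M
Commercial banking system:
  Assets:      Reserves at CB −£916M
  Liabilities: Checkable deposits −£223.5M, Borrowings from CB −£692.5M
So the change in checkable deposits held by the non-bank public at commercial banks is -£223.5 million.

-£223.5 million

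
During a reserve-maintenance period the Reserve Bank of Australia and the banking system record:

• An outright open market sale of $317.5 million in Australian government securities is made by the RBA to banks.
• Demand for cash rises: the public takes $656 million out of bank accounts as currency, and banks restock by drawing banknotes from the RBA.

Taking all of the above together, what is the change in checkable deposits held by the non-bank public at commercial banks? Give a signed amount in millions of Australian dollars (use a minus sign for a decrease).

-$656 million

RBA balance sheet:
  Assets:      Securities −$317.5M
  Liabilities: Bank reserves −$973.5M, Currency in circulation +$656M
Commercial banking system:
  Assets:      Reserves at CB −$973.5M, Securities +$317.5M
  Liabilities: Checkable deposits −$656M
So the change in checkable deposits held by the non-bank public at commercial banks is -$656 million.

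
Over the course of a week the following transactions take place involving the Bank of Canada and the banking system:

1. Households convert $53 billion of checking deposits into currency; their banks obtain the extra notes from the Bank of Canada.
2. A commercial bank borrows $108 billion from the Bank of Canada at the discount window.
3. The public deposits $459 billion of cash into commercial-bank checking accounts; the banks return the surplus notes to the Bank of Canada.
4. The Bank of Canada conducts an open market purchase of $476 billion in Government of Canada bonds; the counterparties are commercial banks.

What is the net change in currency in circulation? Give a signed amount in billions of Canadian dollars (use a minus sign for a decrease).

Bank of Canada balance sheet:
  Assets:      Securities +$476B, Loans to banks +$108B
  Liabilities: Bank reserves +$990B, Currency in circulation −$406B
So the change in currency in circulation is -$406 billion.

-$406 billion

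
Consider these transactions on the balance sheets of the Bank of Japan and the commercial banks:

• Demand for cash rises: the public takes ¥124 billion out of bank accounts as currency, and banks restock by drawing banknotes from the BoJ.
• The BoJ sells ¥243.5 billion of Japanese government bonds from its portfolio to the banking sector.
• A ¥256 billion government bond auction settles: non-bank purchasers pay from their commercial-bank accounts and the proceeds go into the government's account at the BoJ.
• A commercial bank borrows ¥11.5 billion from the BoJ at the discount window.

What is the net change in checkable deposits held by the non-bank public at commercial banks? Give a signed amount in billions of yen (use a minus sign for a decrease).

BoJ balance sheet:
  Assets:      Securities −¥243.5B, Loans to banks +¥11.5B
  Liabilities: Bank reserves −¥612B, Currency in circulation +¥124B, Government deposits +¥256B
Commercial banking system:
  Assets:      Reserves at CB −¥612B, Securities +¥243.5B
  Liabilities: Checkable deposits −¥380B, Borrowings from CB +¥11.5B
So the change in checkable deposits held by the non-bank public at commercial banks is -¥380 billion.

-¥380 billion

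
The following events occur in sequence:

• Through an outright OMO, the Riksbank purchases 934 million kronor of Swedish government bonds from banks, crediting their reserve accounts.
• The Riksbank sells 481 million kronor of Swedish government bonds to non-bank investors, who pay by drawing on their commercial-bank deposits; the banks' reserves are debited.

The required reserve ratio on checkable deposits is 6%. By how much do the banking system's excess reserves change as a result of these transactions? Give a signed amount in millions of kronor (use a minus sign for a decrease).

+481.86 million

OMO purchase (from banks) 934 million kronor: reserves +934M, deposits 0.
Asset sale (to non-banks) 481 million kronor: reserves −481M, deposits −481M.
Totals: Δreserves = +453M, Δdeposits = −481M.
Δrequired reserves = 6% × −481M = −28.86M.
Δexcess reserves = Δreserves − Δrequired = +453M − (−28.86M) = +481.86 million.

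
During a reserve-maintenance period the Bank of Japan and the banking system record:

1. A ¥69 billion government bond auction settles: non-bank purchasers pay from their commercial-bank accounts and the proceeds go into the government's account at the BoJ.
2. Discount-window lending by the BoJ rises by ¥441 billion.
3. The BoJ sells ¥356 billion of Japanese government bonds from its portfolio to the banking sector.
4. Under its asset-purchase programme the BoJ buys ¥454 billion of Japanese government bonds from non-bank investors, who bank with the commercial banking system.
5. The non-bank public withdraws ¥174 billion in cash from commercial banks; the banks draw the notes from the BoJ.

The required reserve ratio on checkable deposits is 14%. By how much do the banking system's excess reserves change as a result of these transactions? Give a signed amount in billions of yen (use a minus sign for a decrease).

Government account inflow ¥69 billion: reserves −¥69B, deposits −¥69B.
Discount-window loan ¥441 billion: reserves +¥441B, deposits 0.
OMO sale (to banks) ¥356 billion: reserves −¥356B, deposits 0.
Asset purchase (from non-banks) ¥454 billion: reserves +¥454B, deposits +¥454B.
Currency withdrawal ¥174 billion: reserves −¥174B, deposits −¥174B.
Totals: Δreserves = +¥296B, Δdeposits = +¥211B.
Δrequired reserves = 14% × +¥211B = +¥29.54B.
Δexcess reserves = Δreserves − Δrequired = +¥296B − (+¥29.54B) = +¥266.46 billion.

+¥266.46 billion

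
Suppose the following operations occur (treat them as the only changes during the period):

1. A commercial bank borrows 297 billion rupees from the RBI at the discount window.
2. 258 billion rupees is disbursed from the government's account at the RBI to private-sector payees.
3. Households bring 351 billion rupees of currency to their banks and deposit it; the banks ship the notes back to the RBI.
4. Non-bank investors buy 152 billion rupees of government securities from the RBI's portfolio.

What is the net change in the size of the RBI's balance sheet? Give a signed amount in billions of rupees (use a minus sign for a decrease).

RBI balance sheet:
  Assets:      Securities −152B, Loans to banks +297B
  Liabilities: Bank reserves +754B, Currency in circulation −351B, Government deposits −258B
Commercial banking system:
  Assets:      Reserves at CB +754B
  Liabilities: Checkable deposits +457B, Borrowings from CB +297B
Change in total RBI assets = +145 billion.

+145 billion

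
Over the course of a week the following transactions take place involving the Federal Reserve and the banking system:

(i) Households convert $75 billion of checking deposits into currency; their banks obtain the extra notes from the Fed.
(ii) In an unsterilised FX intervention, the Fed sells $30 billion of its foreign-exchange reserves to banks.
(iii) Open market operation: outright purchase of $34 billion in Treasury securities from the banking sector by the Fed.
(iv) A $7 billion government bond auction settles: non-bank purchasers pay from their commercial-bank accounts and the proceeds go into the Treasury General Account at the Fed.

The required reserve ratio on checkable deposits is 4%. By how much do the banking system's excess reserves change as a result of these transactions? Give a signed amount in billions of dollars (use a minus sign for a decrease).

Currency withdrawal $75 billion: reserves −$75B, deposits −$75B.
FX sale $30 billion: reserves −$30B, deposits 0.
OMO purchase (from banks) $34 billion: reserves +$34B, deposits 0.
Government account inflow $7 billion: reserves −$7B, deposits −$7B.
Totals: Δreserves = −$78B, Δdeposits = −$82B.
Δrequired reserves = 4% × −$82B = −$3.28B.
Δexcess reserves = Δreserves − Δrequired = −$78B − (−$3.28B) = -$74.72 billion.

-$74.72 billion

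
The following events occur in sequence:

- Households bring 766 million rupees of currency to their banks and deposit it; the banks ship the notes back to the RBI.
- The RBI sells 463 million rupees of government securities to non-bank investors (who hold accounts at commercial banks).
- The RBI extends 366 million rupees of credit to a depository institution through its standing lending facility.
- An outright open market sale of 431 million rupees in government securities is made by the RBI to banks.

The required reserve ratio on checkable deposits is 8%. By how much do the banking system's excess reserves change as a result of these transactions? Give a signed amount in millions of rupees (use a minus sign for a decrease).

Currency deposit 766 million rupees: reserves +766M, deposits +766M.
Asset sale (to non-banks) 463 million rupees: reserves −463M, deposits −463M.
Discount-window loan 366 million rupees: reserves +366M, deposits 0.
OMO sale (to banks) 431 million rupees: reserves −431M, deposits 0.
Totals: Δreserves = +238M, Δdeposits = +303M.
Δrequired reserves = 8% × +303M = +24.24M.
Δexcess reserves = Δreserves − Δrequired = +238M − (+24.24M) = +213.76 million.

+213.76 million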